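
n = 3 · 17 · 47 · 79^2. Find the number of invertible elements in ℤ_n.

9070464

φ(14959677) = 14959677 · (1 − 1/3) · (1 − 1/17) · (1 − 1/47) · (1 − 1/79)
       = 14959677 · 114816/189363 = 9070464.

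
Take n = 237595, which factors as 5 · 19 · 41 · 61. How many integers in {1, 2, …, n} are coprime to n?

φ(5) = 5 − 1 = 4.
φ(19) = 19 − 1 = 18.
φ(41) = 41 − 1 = 40.
φ(61) = 61 − 1 = 60.
Multiply: 4 · 18 · 40 · 60 = 172800.

172800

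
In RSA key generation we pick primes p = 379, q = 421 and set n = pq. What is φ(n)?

φ(159559) = 159559 · (1 − 1/379) · (1 − 1/421)
       = 159559 · 158760/159559 = 158760.

158760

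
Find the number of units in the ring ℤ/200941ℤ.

Factor 200941: 200941 = 13**2 · 29 · 41.
φ(13^2) = 13^1·(13−1) = 13·12 = 156.
φ(29) = 29 − 1 = 28.
φ(41) = 41 − 1 = 40.
Multiply: 156 · 28 · 40 = 174720.

174720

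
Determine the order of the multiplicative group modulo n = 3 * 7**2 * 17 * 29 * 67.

φ(3) = 3 − 1 = 2.
φ(7^2) = 7^2 − 7^1 = 49 − 7 = 42.
φ(17) = 17 − 1 = 16.
φ(29) = 29 − 1 = 28.
φ(67) = 67 − 1 = 66.
φ(4855557) = 2 × 42 × 16 × 28 × 66 = 2483712.

2483712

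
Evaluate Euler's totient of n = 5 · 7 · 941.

22560

φ(32935) = 32935 · (1 − 1/5) · (1 − 1/7) · (1 − 1/941)
       = 32935 · 22560/32935 = 22560.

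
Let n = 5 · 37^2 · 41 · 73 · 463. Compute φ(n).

7089223680

φ(9485520355) = 9485520355 · (1 − 1/5) · (1 − 1/37) · (1 − 1/41) · (1 − 1/73) · (1 − 1/463)
       = 9485520355 · 191600640/256365415 = 7089223680.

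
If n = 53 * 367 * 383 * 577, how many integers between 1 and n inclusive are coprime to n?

φ(53) = 53 − 1 = 52.
φ(367) = 367 − 1 = 366.
φ(383) = 383 − 1 = 382.
φ(577) = 577 − 1 = 576.
Since φ is multiplicative, φ(4298495941) = 52 · 366 · 382 · 576 = 4187649024.

4187649024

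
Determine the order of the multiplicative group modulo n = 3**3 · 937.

φ(25299) = 25299 · (1 − 1/3) · (1 − 1/937)
       = 25299 · 1872/2811 = 16848.

16848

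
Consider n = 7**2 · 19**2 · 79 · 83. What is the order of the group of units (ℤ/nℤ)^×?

91872144

φ(115986773) = 115986773 · (1 − 1/7) · (1 − 1/19) · (1 − 1/79) · (1 − 1/83)
       = 115986773 · 690768/872081 = 91872144.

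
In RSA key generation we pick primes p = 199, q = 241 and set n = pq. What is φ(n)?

φ(199) = 199 − 1 = 198.
φ(241) = 241 − 1 = 240.
φ(47959) = 198 × 240 = 47520.

47520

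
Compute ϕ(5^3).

φ(5^3) = 5^3 − 5^2 = 125 − 25 = 100.

100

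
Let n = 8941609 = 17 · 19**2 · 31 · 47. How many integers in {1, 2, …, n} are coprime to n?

7551360

φ(8941609) = 8941609 · (1 − 1/17) · (1 − 1/19) · (1 − 1/31) · (1 − 1/47)
       = 8941609 · 397440/470611 = 7551360.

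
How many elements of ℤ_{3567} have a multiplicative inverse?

2240

Prime factorization: 3567 = 3 · 29 · 41.
φ(3567) = 3567 · (1 − 1/3) · (1 − 1/29) · (1 − 1/41)
       = 3567 · 2240/3567 = 2240.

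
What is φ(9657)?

6048

First factor: 9657 = 3^2 · 29 · 37.
φ(9657) = 9657 · (1 − 1/3) · (1 − 1/29) · (1 − 1/37)
       = 9657 · 2016/3219 = 6048.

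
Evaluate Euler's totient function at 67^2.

φ(4489) = 4489 · (1 − 1/67)
       = 4489 · 66/67 = 4422.

4422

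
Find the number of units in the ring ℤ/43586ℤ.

43586 = 2 · 19 · 31 · 37.
φ(43586) = 43586 · (1 − 1/2) · (1 − 1/19) · (1 − 1/31) · (1 − 1/37)
       = 43586 · 19440/43586 = 19440.

19440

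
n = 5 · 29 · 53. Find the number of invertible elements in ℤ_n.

φ(5) = 5 − 1 = 4.
φ(29) = 29 − 1 = 28.
φ(53) = 53 − 1 = 52.
φ(7685) = 4 × 28 × 52 = 5824.

5824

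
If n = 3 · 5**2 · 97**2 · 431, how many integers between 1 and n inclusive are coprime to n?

φ(3) = 3 − 1 = 2.
φ(5^2) = 5^2 − 5^1 = 25 − 5 = 20.
φ(97^2) = 97^1·(97−1) = 97·96 = 9312.
φ(431) = 431 − 1 = 430.
Multiply: 2 · 20 · 9312 · 430 = 160166400.

160166400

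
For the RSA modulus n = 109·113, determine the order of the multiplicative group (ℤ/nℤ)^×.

12096

φ(109) = 109 − 1 = 108.
φ(113) = 113 − 1 = 112.
φ(12317) = 108 × 112 = 12096.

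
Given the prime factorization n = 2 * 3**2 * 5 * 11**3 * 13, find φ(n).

348480

φ(1557270) = 1557270 · (1 − 1/2) · (1 − 1/3) · (1 − 1/5) · (1 − 1/11) · (1 − 1/13)
       = 1557270 · 960/4290 = 348480.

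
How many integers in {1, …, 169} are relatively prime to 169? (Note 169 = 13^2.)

φ(169) = 169 · (1 − 1/13)
       = 169 · 12/13 = 156.

156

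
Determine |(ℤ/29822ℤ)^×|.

12960

Prime factorization: 29822 = 2 * 13 * 31 * 37.
φ(29822) = 29822 · (1 − 1/2) · (1 − 1/13) · (1 − 1/31) · (1 − 1/37)
       = 29822 · 12960/29822 = 12960.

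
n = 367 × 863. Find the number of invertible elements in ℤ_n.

φ(316721) = 316721 · (1 − 1/367) · (1 − 1/863)
       = 316721 · 315492/316721 = 315492.

315492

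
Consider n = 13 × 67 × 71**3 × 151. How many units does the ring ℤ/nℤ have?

41920956000

φ(13) = 13 − 1 = 12.
φ(67) = 67 − 1 = 66.
φ(71^3) = 71^3 − 71^2 = 357911 − 5041 = 352870.
φ(151) = 151 − 1 = 150.
Multiply: 12 · 66 · 352870 · 150 = 41920956000.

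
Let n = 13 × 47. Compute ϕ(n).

552

φ(13) = 13 − 1 = 12.
φ(47) = 47 − 1 = 46.
φ(611) = 12 × 46 = 552.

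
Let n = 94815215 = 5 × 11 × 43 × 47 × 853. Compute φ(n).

φ(5) = 5 − 1 = 4.
φ(11) = 11 − 1 = 10.
φ(43) = 43 − 1 = 42.
φ(47) = 47 − 1 = 46.
φ(853) = 853 − 1 = 852.
Multiply: 4 · 10 · 42 · 46 · 852 = 65842560.

65842560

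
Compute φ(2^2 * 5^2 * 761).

φ(76100) = 76100 · (1 − 1/2) · (1 − 1/5) · (1 − 1/761)
       = 76100 · 3040/7610 = 30400.

30400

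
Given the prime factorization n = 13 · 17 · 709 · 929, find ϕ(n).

126148608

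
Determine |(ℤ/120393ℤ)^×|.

63504

120393 = 3^3 × 7^3 × 13.
φ(3^3) = 3^3 − 3^2 = 27 − 9 = 18.
φ(7^3) = 7^2·(7−1) = 49·6 = 294.
φ(13) = 13 − 1 = 12.
φ(120393) = 18 × 294 × 12 = 63504.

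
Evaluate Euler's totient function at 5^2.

20

φ(5^2) = 5^1·(5−1) = 5·4 = 20.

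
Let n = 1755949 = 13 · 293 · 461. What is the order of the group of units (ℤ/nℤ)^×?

1611840

φ(13) = 13 − 1 = 12.
φ(293) = 293 − 1 = 292.
φ(461) = 461 − 1 = 460.
Since φ is multiplicative, φ(1755949) = 12 · 292 · 460 = 1611840.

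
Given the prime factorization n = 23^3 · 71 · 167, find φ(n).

135233560

φ(144264119) = 144264119 · (1 − 1/23) · (1 − 1/71) · (1 − 1/167)
       = 144264119 · 255640/272711 = 135233560.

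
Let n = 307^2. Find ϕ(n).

φ(307^2) = 307^2 − 307^1 = 94249 − 307 = 93942.

93942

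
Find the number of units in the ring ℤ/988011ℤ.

598752

Prime factorization: 988011 = 3^3 · 23 · 37 · 43.
φ(3^3) = 3^2·(3−1) = 9·2 = 18.
φ(23) = 23 − 1 = 22.
φ(37) = 37 − 1 = 36.
φ(43) = 43 − 1 = 42.
φ(988011) = 18 × 22 × 36 × 42 = 598752.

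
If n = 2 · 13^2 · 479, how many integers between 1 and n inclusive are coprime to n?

74568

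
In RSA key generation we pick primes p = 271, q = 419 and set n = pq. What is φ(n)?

112860

φ(n) = (p − 1)(q − 1) = (271−1)(419−1) = 270·418 = 112860.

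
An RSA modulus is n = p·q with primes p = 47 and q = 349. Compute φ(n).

16008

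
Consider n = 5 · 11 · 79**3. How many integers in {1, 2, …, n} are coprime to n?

φ(27117145) = 27117145 · (1 − 1/5) · (1 − 1/11) · (1 − 1/79)
       = 27117145 · 3120/4345 = 19471920.

19471920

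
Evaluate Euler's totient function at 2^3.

φ(2^3) = 2^3 − 2^2 = 8 − 4 = 4.

4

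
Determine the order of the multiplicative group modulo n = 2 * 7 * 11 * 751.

φ(2) = 2 − 1 = 1.
φ(7) = 7 − 1 = 6.
φ(11) = 11 − 1 = 10.
φ(751) = 751 − 1 = 750.
Since φ is multiplicative, φ(115654) = 1 · 6 · 10 · 750 = 45000.

45000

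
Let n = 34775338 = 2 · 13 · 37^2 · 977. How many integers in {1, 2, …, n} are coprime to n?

φ(2) = 2 − 1 = 1.
φ(13) = 13 − 1 = 12.
φ(37^2) = 37^2 − 37^1 = 1369 − 37 = 1332.
φ(977) = 977 − 1 = 976.
Multiply: 1 · 12 · 1332 · 976 = 15600384.

15600384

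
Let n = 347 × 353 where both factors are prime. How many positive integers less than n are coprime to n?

121792

φ(n) = (p − 1)(q − 1) = (347−1)(353−1) = 346·352 = 121792.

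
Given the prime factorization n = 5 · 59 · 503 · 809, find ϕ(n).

φ(120043465) = 120043465 · (1 − 1/5) · (1 − 1/59) · (1 − 1/503) · (1 − 1/809)
       = 120043465 · 94102912/120043465 = 94102912.

94102912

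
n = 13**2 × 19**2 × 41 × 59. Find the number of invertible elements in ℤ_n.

123776640

φ(13^2) = 13^2 − 13^1 = 169 − 13 = 156.
φ(19^2) = 19^1·(19−1) = 19·18 = 342.
φ(41) = 41 − 1 = 40.
φ(59) = 59 − 1 = 58.
φ(147580771) = 156 × 342 × 40 × 58 = 123776640.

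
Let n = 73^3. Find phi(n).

383688

φ(73^3) = 73^3 − 73^2 = 389017 − 5329 = 383688.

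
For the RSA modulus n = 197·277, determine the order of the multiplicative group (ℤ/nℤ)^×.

54096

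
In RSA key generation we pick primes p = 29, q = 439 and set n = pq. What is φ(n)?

φ(12731) = 12731 · (1 − 1/29) · (1 − 1/439)
       = 12731 · 12264/12731 = 12264.

12264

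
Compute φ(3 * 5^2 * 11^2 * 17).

70400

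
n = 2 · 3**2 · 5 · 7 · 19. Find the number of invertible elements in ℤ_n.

φ(11970) = 11970 · (1 − 1/2) · (1 − 1/3) · (1 − 1/5) · (1 − 1/7) · (1 − 1/19)
       = 11970 · 864/3990 = 2592.

2592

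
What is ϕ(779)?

Factor 779: 779 = 19 * 41.
φ(779) = 779 · (1 − 1/19) · (1 − 1/41)
       = 779 · 720/779 = 720.

720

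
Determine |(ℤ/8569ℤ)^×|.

7200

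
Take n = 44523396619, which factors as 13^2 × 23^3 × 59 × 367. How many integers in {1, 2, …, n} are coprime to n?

φ(13^2) = 13^2 − 13^1 = 169 − 13 = 156.
φ(23^3) = 23^3 − 23^2 = 12167 − 529 = 11638.
φ(59) = 59 − 1 = 58.
φ(367) = 367 − 1 = 366.
φ(44523396619) = 156 × 11638 × 58 × 366 = 38540028384.

38540028384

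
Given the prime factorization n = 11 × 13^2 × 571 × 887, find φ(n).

φ(11) = 11 − 1 = 10.
φ(13^2) = 13^1·(13−1) = 13·12 = 156.
φ(571) = 571 − 1 = 570.
φ(887) = 887 − 1 = 886.
Since φ is multiplicative, φ(941540743) = 10 · 156 · 570 · 886 = 787831200.

787831200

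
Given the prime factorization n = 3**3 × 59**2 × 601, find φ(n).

φ(56486187) = 56486187 · (1 − 1/3) · (1 − 1/59) · (1 − 1/601)
       = 56486187 · 69600/106377 = 36957600.

36957600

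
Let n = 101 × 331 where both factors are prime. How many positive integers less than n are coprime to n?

φ(101) = 101 − 1 = 100.
φ(331) = 331 − 1 = 330.
Since φ is multiplicative, φ(33431) = 100 · 330 = 33000.

33000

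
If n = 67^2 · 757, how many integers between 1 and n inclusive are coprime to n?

φ(67^2) = 67^1·(67−1) = 67·66 = 4422.
φ(757) = 757 − 1 = 756.
Multiply: 4422 · 756 = 3343032.

3343032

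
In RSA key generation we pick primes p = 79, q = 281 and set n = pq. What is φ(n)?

For distinct primes, φ(pq) = (p−1)(q−1) = 78 × 280 = 21840.

21840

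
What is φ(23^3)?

11638

φ(12167) = 12167 · (1 − 1/23)
       = 12167 · 22/23 = 11638.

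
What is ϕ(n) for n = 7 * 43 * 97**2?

φ(2832109) = 2832109 · (1 − 1/7) · (1 − 1/43) · (1 − 1/97)
       = 2832109 · 24192/29197 = 2346624.

2346624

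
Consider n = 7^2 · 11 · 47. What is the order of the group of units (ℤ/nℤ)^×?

19320

φ(7^2) = 7^1·(7−1) = 7·6 = 42.
φ(11) = 11 − 1 = 10.
φ(47) = 47 − 1 = 46.
Since φ is multiplicative, φ(25333) = 42 · 10 · 46 = 19320.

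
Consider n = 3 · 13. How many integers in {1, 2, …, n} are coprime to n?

24

φ(39) = 39 · (1 − 1/3) · (1 − 1/13)
       = 39 · 24/39 = 24.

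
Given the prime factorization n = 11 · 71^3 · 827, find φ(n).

φ(3255916367) = 3255916367 · (1 − 1/11) · (1 − 1/71) · (1 − 1/827)
       = 3255916367 · 578200/645887 = 2914706200.

2914706200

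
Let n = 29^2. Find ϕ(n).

812

φ(841) = 841 · (1 − 1/29)
       = 841 · 28/29 = 812.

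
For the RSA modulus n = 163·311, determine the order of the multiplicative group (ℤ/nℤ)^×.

50220

For distinct primes, φ(pq) = (p−1)(q−1) = 162 × 310 = 50220.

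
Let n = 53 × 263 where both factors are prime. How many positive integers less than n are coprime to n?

13624

φ(n) = (p − 1)(q − 1) = (53−1)(263−1) = 52·262 = 13624.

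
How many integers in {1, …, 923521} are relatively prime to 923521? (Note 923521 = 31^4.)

893730

φ(923521) = 923521 · (1 − 1/31)
       = 923521 · 30/31 = 893730.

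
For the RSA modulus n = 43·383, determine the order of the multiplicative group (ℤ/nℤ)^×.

16044

For distinct primes, φ(pq) = (p−1)(q−1) = 42 × 382 = 16044.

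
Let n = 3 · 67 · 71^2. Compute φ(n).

656040

φ(1013241) = 1013241 · (1 − 1/3) · (1 − 1/67) · (1 − 1/71)
       = 1013241 · 9240/14271 = 656040.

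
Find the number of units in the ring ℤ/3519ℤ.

2112

First factor: 3519 = 3**2 · 17 · 23.
φ(3^2) = 3^1·(3−1) = 3·2 = 6.
φ(17) = 17 − 1 = 16.
φ(23) = 23 − 1 = 22.
Multiply: 6 · 16 · 22 = 2112.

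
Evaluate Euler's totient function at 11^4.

13310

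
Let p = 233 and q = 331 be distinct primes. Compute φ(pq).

76560

φ(pq) = (p−1)(q−1) = 232 · 330 = 76560.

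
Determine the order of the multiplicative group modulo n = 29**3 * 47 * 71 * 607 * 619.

φ(29^3) = 29^2·(29−1) = 841·28 = 23548.
φ(47) = 47 − 1 = 46.
φ(71) = 71 − 1 = 70.
φ(607) = 607 − 1 = 606.
φ(619) = 619 − 1 = 618.
Multiply: 23548 · 46 · 70 · 606 · 618 = 28396904316480.

28396904316480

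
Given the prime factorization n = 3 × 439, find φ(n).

φ(3) = 3 − 1 = 2.
φ(439) = 439 − 1 = 438.
φ(1317) = 2 × 438 = 876.

876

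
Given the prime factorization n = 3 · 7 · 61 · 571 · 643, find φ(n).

263476800

φ(470322993) = 470322993 · (1 − 1/3) · (1 − 1/7) · (1 − 1/61) · (1 − 1/571) · (1 − 1/643)
       = 470322993 · 263476800/470322993 = 263476800.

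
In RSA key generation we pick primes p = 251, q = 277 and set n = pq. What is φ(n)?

φ(n) = (p − 1)(q − 1) = (251−1)(277−1) = 250·276 = 69000.

69000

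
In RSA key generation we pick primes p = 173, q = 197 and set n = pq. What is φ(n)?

33712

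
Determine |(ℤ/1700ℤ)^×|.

640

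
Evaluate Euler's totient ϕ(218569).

Prime factorization: 218569 = 13 · 17 · 23 · 43.
φ(13) = 13 − 1 = 12.
φ(17) = 17 − 1 = 16.
φ(23) = 23 − 1 = 22.
φ(43) = 43 − 1 = 42.
φ(218569) = 12 × 16 × 22 × 42 = 177408.

177408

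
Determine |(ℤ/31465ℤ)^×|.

20160

31465 = 5 · 7 · 29 · 31.
φ(31465) = 31465 · (1 − 1/5) · (1 − 1/7) · (1 − 1/29) · (1 − 1/31)
       = 31465 · 20160/31465 = 20160.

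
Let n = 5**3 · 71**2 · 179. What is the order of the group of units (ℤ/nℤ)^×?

88466000

φ(5^3) = 5^2·(5−1) = 25·4 = 100.
φ(71^2) = 71^1·(71−1) = 71·70 = 4970.
φ(179) = 179 − 1 = 178.
φ(112792375) = 100 × 4970 × 178 = 88466000.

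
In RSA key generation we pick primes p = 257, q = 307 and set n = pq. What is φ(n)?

78336

φ(78899) = 78899 · (1 − 1/257) · (1 − 1/307)
       = 78899 · 78336/78899 = 78336.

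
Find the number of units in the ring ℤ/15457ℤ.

13440

Prime factorization: 15457 = 13 · 29 · 41.
φ(15457) = 15457 · (1 − 1/13) · (1 − 1/29) · (1 − 1/41)
       = 15457 · 13440/15457 = 13440.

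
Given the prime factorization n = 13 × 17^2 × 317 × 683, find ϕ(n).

φ(813431827) = 813431827 · (1 − 1/13) · (1 − 1/17) · (1 − 1/317) · (1 − 1/683)
       = 813431827 · 41378304/47848931 = 703431168.

703431168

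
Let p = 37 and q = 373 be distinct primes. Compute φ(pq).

13392

φ(n) = (p − 1)(q − 1) = (37−1)(373−1) = 36·372 = 13392.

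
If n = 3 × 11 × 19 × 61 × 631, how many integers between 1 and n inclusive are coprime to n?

φ(24133857) = 24133857 · (1 − 1/3) · (1 − 1/11) · (1 − 1/19) · (1 − 1/61) · (1 − 1/631)
       = 24133857 · 13608000/24133857 = 13608000.

13608000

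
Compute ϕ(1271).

1271 = 31 · 41.
φ(31) = 31 − 1 = 30.
φ(41) = 41 − 1 = 40.
Multiply: 30 · 40 = 1200.

1200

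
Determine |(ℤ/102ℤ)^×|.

32

102 = 2 × 3 × 17.
φ(102) = 102 · (1 − 1/2) · (1 − 1/3) · (1 − 1/17)
       = 102 · 32/102 = 32.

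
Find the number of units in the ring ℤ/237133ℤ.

First factor: 237133 = 13 × 17 × 29 × 37.
φ(237133) = 237133 · (1 − 1/13) · (1 − 1/17) · (1 − 1/29) · (1 − 1/37)
       = 237133 · 193536/237133 = 193536.

193536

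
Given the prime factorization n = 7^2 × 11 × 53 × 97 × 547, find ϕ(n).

1144765440

φ(1515736453) = 1515736453 · (1 − 1/7) · (1 − 1/11) · (1 − 1/53) · (1 − 1/97) · (1 − 1/547)
       = 1515736453 · 163537920/216533779 = 1144765440.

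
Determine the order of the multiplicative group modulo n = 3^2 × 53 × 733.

228384

φ(3^2) = 3^2 − 3^1 = 9 − 3 = 6.
φ(53) = 53 − 1 = 52.
φ(733) = 733 − 1 = 732.
φ(349641) = 6 × 52 × 732 = 228384.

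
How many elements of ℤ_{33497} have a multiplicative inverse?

30240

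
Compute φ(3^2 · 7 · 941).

33840

φ(59283) = 59283 · (1 − 1/3) · (1 − 1/7) · (1 − 1/941)
       = 59283 · 11280/19761 = 33840.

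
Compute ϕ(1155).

Factor 1155: 1155 = 3 · 5 · 7 · 11.
φ(3) = 3 − 1 = 2.
φ(5) = 5 − 1 = 4.
φ(7) = 7 − 1 = 6.
φ(11) = 11 − 1 = 10.
φ(1155) = 2 × 4 × 6 × 10 = 480.

480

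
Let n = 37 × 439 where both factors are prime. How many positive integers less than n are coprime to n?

15768

φ(n) = (p − 1)(q − 1) = (37−1)(439−1) = 36·438 = 15768.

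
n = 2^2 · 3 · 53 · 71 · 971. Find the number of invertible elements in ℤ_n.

14123200

φ(43846476) = 43846476 · (1 − 1/2) · (1 − 1/3) · (1 − 1/53) · (1 − 1/71) · (1 − 1/971)
       = 43846476 · 7061600/21923238 = 14123200.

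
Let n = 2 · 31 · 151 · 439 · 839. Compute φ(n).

1651698000

φ(2) = 2 − 1 = 1.
φ(31) = 31 − 1 = 30.
φ(151) = 151 − 1 = 150.
φ(439) = 439 − 1 = 438.
φ(839) = 839 − 1 = 838.
Multiply: 1 · 30 · 150 · 438 · 838 = 1651698000.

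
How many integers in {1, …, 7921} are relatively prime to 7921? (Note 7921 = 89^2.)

φ(89^2) = 89^2 − 89^1 = 7921 − 89 = 7832.

7832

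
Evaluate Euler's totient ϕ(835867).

Factor 835867: 835867 = 19 * 29 * 37 * 41.
φ(835867) = 835867 · (1 − 1/19) · (1 − 1/29) · (1 − 1/37) · (1 − 1/41)
       = 835867 · 725760/835867 = 725760.

725760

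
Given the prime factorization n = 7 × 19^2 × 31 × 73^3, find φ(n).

φ(30474424729) = 30474424729 · (1 − 1/7) · (1 − 1/19) · (1 − 1/31) · (1 − 1/73)
       = 30474424729 · 233280/300979 = 23619833280.

23619833280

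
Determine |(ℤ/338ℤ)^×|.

338 = 2 * 13**2.
φ(2) = 2 − 1 = 1.
φ(13^2) = 13^1·(13−1) = 13·12 = 156.
Multiply: 1 · 156 = 156.

156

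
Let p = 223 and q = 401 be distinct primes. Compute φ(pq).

88800

φ(223) = 223 − 1 = 222.
φ(401) = 401 − 1 = 400.
Since φ is multiplicative, φ(89423) = 222 · 400 = 88800.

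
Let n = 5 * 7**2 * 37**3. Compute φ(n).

φ(5) = 5 − 1 = 4.
φ(7^2) = 7^2 − 7^1 = 49 − 7 = 42.
φ(37^3) = 37^3 − 37^2 = 50653 − 1369 = 49284.
Since φ is multiplicative, φ(12409985) = 4 · 42 · 49284 = 8279712.

8279712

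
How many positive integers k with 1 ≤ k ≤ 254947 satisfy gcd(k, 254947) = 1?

194040

First factor: 254947 = 7^2 · 11^2 · 43.
φ(7^2) = 7^2 − 7^1 = 49 − 7 = 42.
φ(11^2) = 11^1·(11−1) = 11·10 = 110.
φ(43) = 43 − 1 = 42.
Since φ is multiplicative, φ(254947) = 42 · 110 · 42 = 194040.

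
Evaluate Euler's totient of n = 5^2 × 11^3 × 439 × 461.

φ(6734161225) = 6734161225 · (1 − 1/5) · (1 − 1/11) · (1 − 1/439) · (1 − 1/461)
       = 6734161225 · 8059200/11130845 = 4875816000.

4875816000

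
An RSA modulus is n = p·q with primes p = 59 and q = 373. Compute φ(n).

21576

φ(n) = (p − 1)(q − 1) = (59−1)(373−1) = 58·372 = 21576.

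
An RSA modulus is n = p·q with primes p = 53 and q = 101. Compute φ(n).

5200

φ(53) = 53 − 1 = 52.
φ(101) = 101 − 1 = 100.
φ(5353) = 52 × 100 = 5200.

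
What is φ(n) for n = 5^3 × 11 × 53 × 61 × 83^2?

φ(5^3) = 5^3 − 5^2 = 125 − 25 = 100.
φ(11) = 11 − 1 = 10.
φ(53) = 53 − 1 = 52.
φ(61) = 61 − 1 = 60.
φ(83^2) = 83^1·(83−1) = 83·82 = 6806.
Since φ is multiplicative, φ(30624188375) = 100 · 10 · 52 · 60 · 6806 = 21234720000.

21234720000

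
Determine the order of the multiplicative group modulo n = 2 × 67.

φ(2) = 2 − 1 = 1.
φ(67) = 67 − 1 = 66.
Since φ is multiplicative, φ(134) = 1 · 66 = 66.

66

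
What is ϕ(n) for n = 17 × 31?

φ(17) = 17 − 1 = 16.
φ(31) = 31 − 1 = 30.
φ(527) = 16 × 30 = 480.

480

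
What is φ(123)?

First factor: 123 = 3 × 41.
φ(3) = 3 − 1 = 2.
φ(41) = 41 − 1 = 40.
φ(123) = 2 × 40 = 80.

80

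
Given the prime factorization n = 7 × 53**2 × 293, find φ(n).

φ(7) = 7 − 1 = 6.
φ(53^2) = 53^1·(53−1) = 53·52 = 2756.
φ(293) = 293 − 1 = 292.
φ(5761259) = 6 × 2756 × 292 = 4828512.

4828512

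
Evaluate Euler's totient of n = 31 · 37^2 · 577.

23016960

φ(24487303) = 24487303 · (1 − 1/31) · (1 − 1/37) · (1 − 1/577)
       = 24487303 · 622080/661819 = 23016960.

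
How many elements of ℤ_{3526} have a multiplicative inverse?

1680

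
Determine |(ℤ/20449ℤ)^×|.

Factor 20449: 20449 = 11^2 · 13^2.
φ(11^2) = 11^2 − 11^1 = 121 − 11 = 110.
φ(13^2) = 13^1·(13−1) = 13·12 = 156.
Multiply: 110 · 156 = 17160.

17160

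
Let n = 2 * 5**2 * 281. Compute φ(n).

φ(14050) = 14050 · (1 − 1/2) · (1 − 1/5) · (1 − 1/281)
       = 14050 · 1120/2810 = 5600.

5600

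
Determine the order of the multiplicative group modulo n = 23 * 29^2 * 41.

714560

φ(793063) = 793063 · (1 − 1/23) · (1 − 1/29) · (1 − 1/41)
       = 793063 · 24640/27347 = 714560.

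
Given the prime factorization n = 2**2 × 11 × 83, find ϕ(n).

φ(2^2) = 2^1·(2−1) = 2·1 = 2.
φ(11) = 11 − 1 = 10.
φ(83) = 83 − 1 = 82.
φ(3652) = 2 × 10 × 82 = 1640.

1640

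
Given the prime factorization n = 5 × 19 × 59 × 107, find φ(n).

442656

φ(599735) = 599735 · (1 − 1/5) · (1 − 1/19) · (1 − 1/59) · (1 − 1/107)
       = 599735 · 442656/599735 = 442656.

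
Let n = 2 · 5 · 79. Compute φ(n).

φ(790) = 790 · (1 − 1/2) · (1 − 1/5) · (1 − 1/79)
       = 790 · 312/790 = 312.

312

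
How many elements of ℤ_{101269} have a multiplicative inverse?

76032

101269 = 7 · 17 · 23 · 37.
φ(101269) = 101269 · (1 − 1/7) · (1 − 1/17) · (1 − 1/23) · (1 − 1/37)
       = 101269 · 76032/101269 = 76032.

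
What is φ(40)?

16

Factor 40: 40 = 2^3 * 5.
φ(40) = 40 · (1 − 1/2) · (1 − 1/5)
       = 40 · 4/10 = 16.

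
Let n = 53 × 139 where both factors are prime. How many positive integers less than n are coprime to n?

7176

φ(7367) = 7367 · (1 − 1/53) · (1 − 1/139)
       = 7367 · 7176/7367 = 7176.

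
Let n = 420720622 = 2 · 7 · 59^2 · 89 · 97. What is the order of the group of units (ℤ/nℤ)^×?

φ(2) = 2 − 1 = 1.
φ(7) = 7 − 1 = 6.
φ(59^2) = 59^2 − 59^1 = 3481 − 59 = 3422.
φ(89) = 89 − 1 = 88.
φ(97) = 97 − 1 = 96.
Since φ is multiplicative, φ(420720622) = 1 · 6 · 3422 · 88 · 96 = 173454336.

173454336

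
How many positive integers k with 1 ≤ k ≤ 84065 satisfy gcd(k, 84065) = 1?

59136

First factor: 84065 = 5 × 17 × 23 × 43.
φ(84065) = 84065 · (1 − 1/5) · (1 − 1/17) · (1 − 1/23) · (1 − 1/43)
       = 84065 · 59136/84065 = 59136.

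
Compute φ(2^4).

φ(16) = 16 · (1 − 1/2)
       = 16 · 1/2 = 8.

8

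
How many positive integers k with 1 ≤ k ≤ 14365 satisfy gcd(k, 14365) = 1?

9984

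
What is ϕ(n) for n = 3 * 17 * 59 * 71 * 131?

φ(27986709) = 27986709 · (1 − 1/3) · (1 − 1/17) · (1 − 1/59) · (1 − 1/71) · (1 − 1/131)
       = 27986709 · 16889600/27986709 = 16889600.

16889600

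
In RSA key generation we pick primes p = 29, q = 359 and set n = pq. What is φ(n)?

10024

φ(pq) = (p−1)(q−1) = 28 · 358 = 10024.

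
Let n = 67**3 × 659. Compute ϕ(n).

194948292

φ(198202817) = 198202817 · (1 − 1/67) · (1 − 1/659)
       = 198202817 · 43428/44153 = 194948292.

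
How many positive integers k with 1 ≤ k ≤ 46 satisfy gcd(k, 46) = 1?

22

First factor: 46 = 2 * 23.
φ(46) = 46 · (1 − 1/2) · (1 − 1/23)
       = 46 · 22/46 = 22.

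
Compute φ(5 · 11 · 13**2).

φ(9295) = 9295 · (1 − 1/5) · (1 − 1/11) · (1 − 1/13)
       = 9295 · 480/715 = 6240.

6240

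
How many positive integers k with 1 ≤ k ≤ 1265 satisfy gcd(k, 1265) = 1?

Prime factorization: 1265 = 5 · 11 · 23.
φ(1265) = 1265 · (1 − 1/5) · (1 − 1/11) · (1 − 1/23)
       = 1265 · 880/1265 = 880.

880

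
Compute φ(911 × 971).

882700

φ(884581) = 884581 · (1 − 1/911) · (1 − 1/971)
       = 884581 · 882700/884581 = 882700.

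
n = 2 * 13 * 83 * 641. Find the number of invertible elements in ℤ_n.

φ(1383278) = 1383278 · (1 − 1/2) · (1 − 1/13) · (1 − 1/83) · (1 − 1/641)
       = 1383278 · 629760/1383278 = 629760.

629760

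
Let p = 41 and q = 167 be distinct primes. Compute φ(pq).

6640

φ(41) = 41 − 1 = 40.
φ(167) = 167 − 1 = 166.
Multiply: 40 · 166 = 6640.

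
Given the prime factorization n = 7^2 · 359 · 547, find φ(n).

8209656

φ(9622277) = 9622277 · (1 − 1/7) · (1 − 1/359) · (1 − 1/547)
       = 9622277 · 1172808/1374611 = 8209656.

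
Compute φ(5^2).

20

φ(5^2) = 5^1·(5−1) = 5·4 = 20.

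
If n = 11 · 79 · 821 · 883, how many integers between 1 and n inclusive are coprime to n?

φ(629975467) = 629975467 · (1 − 1/11) · (1 − 1/79) · (1 − 1/821) · (1 − 1/883)
       = 629975467 · 564127200/629975467 = 564127200.

564127200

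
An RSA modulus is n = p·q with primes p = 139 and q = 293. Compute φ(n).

40296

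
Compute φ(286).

120

First factor: 286 = 2 · 11 · 13.
φ(286) = 286 · (1 − 1/2) · (1 − 1/11) · (1 − 1/13)
       = 286 · 120/286 = 120.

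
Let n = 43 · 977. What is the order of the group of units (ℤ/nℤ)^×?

φ(42011) = 42011 · (1 − 1/43) · (1 − 1/977)
       = 42011 · 40992/42011 = 40992.

40992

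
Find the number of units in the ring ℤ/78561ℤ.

78561 = 3^2 * 7 * 29 * 43.
φ(78561) = 78561 · (1 − 1/3) · (1 − 1/7) · (1 − 1/29) · (1 − 1/43)
       = 78561 · 14112/26187 = 42336.

42336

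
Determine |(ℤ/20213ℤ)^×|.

Prime factorization: 20213 = 17 * 29 * 41.
φ(17) = 17 − 1 = 16.
φ(29) = 29 − 1 = 28.
φ(41) = 41 − 1 = 40.
Multiply: 16 · 28 · 40 = 17920.

17920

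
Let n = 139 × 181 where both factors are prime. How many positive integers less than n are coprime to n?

24840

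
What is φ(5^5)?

2500

φ(3125) = 3125 · (1 − 1/5)
       = 3125 · 4/5 = 2500.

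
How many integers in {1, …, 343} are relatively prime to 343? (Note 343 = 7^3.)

294

φ(7^3) = 7^3 − 7^2 = 343 − 49 = 294.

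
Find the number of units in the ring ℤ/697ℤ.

First factor: 697 = 17 × 41.
φ(17) = 17 − 1 = 16.
φ(41) = 41 − 1 = 40.
φ(697) = 16 × 40 = 640.

640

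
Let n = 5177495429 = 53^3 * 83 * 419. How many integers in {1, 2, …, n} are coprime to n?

φ(5177495429) = 5177495429 · (1 − 1/53) · (1 − 1/83) · (1 − 1/419)
       = 5177495429 · 1782352/1843181 = 5006626768.

5006626768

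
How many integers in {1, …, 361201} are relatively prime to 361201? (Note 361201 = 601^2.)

φ(601^2) = 601^2 − 601^1 = 361201 − 601 = 360600.

360600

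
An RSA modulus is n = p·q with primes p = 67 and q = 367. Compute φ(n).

φ(pq) = (p−1)(q−1) = 66 · 366 = 24156.

24156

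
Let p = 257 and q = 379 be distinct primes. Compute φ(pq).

For distinct primes, φ(pq) = (p−1)(q−1) = 256 × 378 = 96768.

96768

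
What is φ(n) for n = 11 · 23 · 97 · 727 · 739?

φ(13184725873) = 13184725873 · (1 − 1/11) · (1 − 1/23) · (1 − 1/97) · (1 − 1/727) · (1 − 1/739)
       = 13184725873 · 11315842560/13184725873 = 11315842560.

11315842560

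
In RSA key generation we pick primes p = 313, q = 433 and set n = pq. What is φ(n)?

φ(n) = (p − 1)(q − 1) = (313−1)(433−1) = 312·432 = 134784.

134784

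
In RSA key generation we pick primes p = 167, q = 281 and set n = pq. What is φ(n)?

φ(pq) = (p−1)(q−1) = 166 · 280 = 46480.

46480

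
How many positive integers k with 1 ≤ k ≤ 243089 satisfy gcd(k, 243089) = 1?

184800

243089 = 7^2 · 11^2 · 41.
φ(7^2) = 7^1·(7−1) = 7·6 = 42.
φ(11^2) = 11^1·(11−1) = 11·10 = 110.
φ(41) = 41 − 1 = 40.
Multiply: 42 · 110 · 40 = 184800.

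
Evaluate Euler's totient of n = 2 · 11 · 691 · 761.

φ(11568722) = 11568722 · (1 − 1/2) · (1 − 1/11) · (1 − 1/691) · (1 − 1/761)
       = 11568722 · 5244000/11568722 = 5244000.

5244000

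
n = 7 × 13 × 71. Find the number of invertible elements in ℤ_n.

5040

φ(6461) = 6461 · (1 − 1/7) · (1 − 1/13) · (1 − 1/71)
       = 6461 · 5040/6461 = 5040.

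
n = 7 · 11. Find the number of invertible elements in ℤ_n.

60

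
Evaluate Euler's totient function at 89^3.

φ(89^3) = 89^3 − 89^2 = 704969 − 7921 = 697048.

697048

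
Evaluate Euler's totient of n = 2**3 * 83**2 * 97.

φ(5345864) = 5345864 · (1 − 1/2) · (1 − 1/83) · (1 − 1/97)
       = 5345864 · 7872/16102 = 2613504.

2613504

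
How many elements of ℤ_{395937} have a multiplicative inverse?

241920

Prime factorization: 395937 = 3^2 * 29 * 37 * 41.
φ(3^2) = 3^2 − 3^1 = 9 − 3 = 6.
φ(29) = 29 − 1 = 28.
φ(37) = 37 − 1 = 36.
φ(41) = 41 − 1 = 40.
Since φ is multiplicative, φ(395937) = 6 · 28 · 36 · 40 = 241920.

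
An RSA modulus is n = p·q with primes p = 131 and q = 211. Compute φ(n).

27300

φ(pq) = (p−1)(q−1) = 130 · 210 = 27300.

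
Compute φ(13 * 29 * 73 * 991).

23950080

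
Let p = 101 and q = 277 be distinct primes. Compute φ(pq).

27600

φ(101) = 101 − 1 = 100.
φ(277) = 277 − 1 = 276.
φ(27977) = 100 × 276 = 27600.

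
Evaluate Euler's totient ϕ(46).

Prime factorization: 46 = 2 · 23.
φ(46) = 46 · (1 − 1/2) · (1 − 1/23)
       = 46 · 22/46 = 22.

22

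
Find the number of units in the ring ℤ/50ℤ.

20

Prime factorization: 50 = 2 × 5**2.
φ(2) = 2 − 1 = 1.
φ(5^2) = 5^2 − 5^1 = 25 − 5 = 20.
Multiply: 1 · 20 = 20.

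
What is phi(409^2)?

166872

φ(167281) = 167281 · (1 − 1/409)
       = 167281 · 408/409 = 166872.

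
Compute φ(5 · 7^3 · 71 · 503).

φ(5) = 5 − 1 = 4.
φ(7^3) = 7^2·(7−1) = 49·6 = 294.
φ(71) = 71 − 1 = 70.
φ(503) = 503 − 1 = 502.
Since φ is multiplicative, φ(61247795) = 4 · 294 · 70 · 502 = 41324640.

41324640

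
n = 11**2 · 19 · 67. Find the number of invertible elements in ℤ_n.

130680

φ(154033) = 154033 · (1 − 1/11) · (1 − 1/19) · (1 − 1/67)
       = 154033 · 11880/14003 = 130680.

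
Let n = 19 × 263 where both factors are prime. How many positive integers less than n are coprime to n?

4716

For distinct primes, φ(pq) = (p−1)(q−1) = 18 × 262 = 4716.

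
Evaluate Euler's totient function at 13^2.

φ(13^2) = 13^2 − 13^1 = 169 − 13 = 156.

156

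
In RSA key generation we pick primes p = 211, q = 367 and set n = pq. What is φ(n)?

76860

φ(pq) = (p−1)(q−1) = 210 · 366 = 76860.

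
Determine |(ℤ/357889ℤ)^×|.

282240

Prime factorization: 357889 = 7 · 29 · 41 · 43.
φ(357889) = 357889 · (1 − 1/7) · (1 − 1/29) · (1 − 1/41) · (1 − 1/43)
       = 357889 · 282240/357889 = 282240.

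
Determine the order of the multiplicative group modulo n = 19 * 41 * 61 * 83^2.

φ(327358391) = 327358391 · (1 − 1/19) · (1 − 1/41) · (1 − 1/61) · (1 − 1/83)
       = 327358391 · 3542400/3944077 = 294019200.

294019200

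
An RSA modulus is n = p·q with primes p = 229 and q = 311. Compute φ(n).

70680

φ(n) = (p − 1)(q − 1) = (229−1)(311−1) = 228·310 = 70680.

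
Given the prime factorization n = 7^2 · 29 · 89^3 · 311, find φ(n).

φ(7^2) = 7^2 − 7^1 = 49 − 7 = 42.
φ(29) = 29 − 1 = 28.
φ(89^3) = 89^2·(89−1) = 7921·88 = 697048.
φ(311) = 311 − 1 = 310.
Since φ is multiplicative, φ(311547655139) = 42 · 28 · 697048 · 310 = 254115818880.

254115818880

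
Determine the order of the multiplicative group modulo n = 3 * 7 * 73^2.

φ(111909) = 111909 · (1 − 1/3) · (1 − 1/7) · (1 − 1/73)
       = 111909 · 864/1533 = 63072.

63072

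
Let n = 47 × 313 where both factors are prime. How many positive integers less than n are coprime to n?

14352

φ(47) = 47 − 1 = 46.
φ(313) = 313 − 1 = 312.
Since φ is multiplicative, φ(14711) = 46 · 312 = 14352.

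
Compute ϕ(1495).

1056

First factor: 1495 = 5 * 13 * 23.
φ(5) = 5 − 1 = 4.
φ(13) = 13 − 1 = 12.
φ(23) = 23 − 1 = 22.
φ(1495) = 4 × 12 × 22 = 1056.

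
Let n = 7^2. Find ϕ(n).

φ(49) = 49 · (1 − 1/7)
       = 49 · 6/7 = 42.

42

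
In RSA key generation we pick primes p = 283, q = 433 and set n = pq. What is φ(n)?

φ(122539) = 122539 · (1 − 1/283) · (1 − 1/433)
       = 122539 · 121824/122539 = 121824.

121824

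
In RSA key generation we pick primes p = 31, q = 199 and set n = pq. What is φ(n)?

5940

φ(6169) = 6169 · (1 − 1/31) · (1 − 1/199)
       = 6169 · 5940/6169 = 5940.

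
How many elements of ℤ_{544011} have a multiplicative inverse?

First factor: 544011 = 3 · 13**2 · 29 · 37.
φ(3) = 3 − 1 = 2.
φ(13^2) = 13^2 − 13^1 = 169 − 13 = 156.
φ(29) = 29 − 1 = 28.
φ(37) = 37 − 1 = 36.
Since φ is multiplicative, φ(544011) = 2 · 156 · 28 · 36 = 314496.

314496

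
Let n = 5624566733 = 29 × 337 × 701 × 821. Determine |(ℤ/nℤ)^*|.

5400192000

φ(5624566733) = 5624566733 · (1 − 1/29) · (1 − 1/337) · (1 − 1/701) · (1 − 1/821)
       = 5624566733 · 5400192000/5624566733 = 5400192000.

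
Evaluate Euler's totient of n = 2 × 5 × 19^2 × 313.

426816

φ(2) = 2 − 1 = 1.
φ(5) = 5 − 1 = 4.
φ(19^2) = 19^1·(19−1) = 19·18 = 342.
φ(313) = 313 − 1 = 312.
φ(1129930) = 1 × 4 × 342 × 312 = 426816.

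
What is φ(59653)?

First factor: 59653 = 11**2 · 17 · 29.
φ(11^2) = 11^2 − 11^1 = 121 − 11 = 110.
φ(17) = 17 − 1 = 16.
φ(29) = 29 − 1 = 28.
φ(59653) = 110 × 16 × 28 = 49280.

49280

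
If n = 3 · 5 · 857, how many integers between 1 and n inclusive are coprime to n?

φ(3) = 3 − 1 = 2.
φ(5) = 5 − 1 = 4.
φ(857) = 857 − 1 = 856.
Multiply: 2 · 4 · 856 = 6848.

6848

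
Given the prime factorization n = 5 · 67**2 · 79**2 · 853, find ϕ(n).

φ(119487595985) = 119487595985 · (1 − 1/5) · (1 − 1/67) · (1 − 1/79) · (1 − 1/853)
       = 119487595985 · 17544384/22574645 = 92862424512.

92862424512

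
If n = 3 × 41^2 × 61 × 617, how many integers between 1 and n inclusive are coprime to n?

121228800

φ(3) = 3 − 1 = 2.
φ(41^2) = 41^2 − 41^1 = 1681 − 41 = 1640.
φ(61) = 61 − 1 = 60.
φ(617) = 617 − 1 = 616.
Since φ is multiplicative, φ(189803391) = 2 · 1640 · 60 · 616 = 121228800.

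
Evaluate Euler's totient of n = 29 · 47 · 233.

φ(317579) = 317579 · (1 − 1/29) · (1 − 1/47) · (1 − 1/233)
       = 317579 · 298816/317579 = 298816.

298816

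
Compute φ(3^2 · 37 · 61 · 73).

φ(3^2) = 3^1·(3−1) = 3·2 = 6.
φ(37) = 37 − 1 = 36.
φ(61) = 61 − 1 = 60.
φ(73) = 73 − 1 = 72.
φ(1482849) = 6 × 36 × 60 × 72 = 933120.

933120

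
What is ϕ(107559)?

62208

107559 = 3^2 * 17 * 19 * 37.
φ(3^2) = 3^1·(3−1) = 3·2 = 6.
φ(17) = 17 − 1 = 16.
φ(19) = 19 − 1 = 18.
φ(37) = 37 − 1 = 36.
φ(107559) = 6 × 16 × 18 × 36 = 62208.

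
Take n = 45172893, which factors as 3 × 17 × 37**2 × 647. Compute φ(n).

27535104

φ(45172893) = 45172893 · (1 − 1/3) · (1 − 1/17) · (1 − 1/37) · (1 − 1/647)
       = 45172893 · 744192/1220889 = 27535104.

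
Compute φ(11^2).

φ(121) = 121 · (1 − 1/11)
       = 121 · 10/11 = 110.

110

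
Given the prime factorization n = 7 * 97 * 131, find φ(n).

74880

φ(7) = 7 − 1 = 6.
φ(97) = 97 − 1 = 96.
φ(131) = 131 − 1 = 130.
φ(88949) = 6 × 96 × 130 = 74880.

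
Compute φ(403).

403 = 13 * 31.
φ(13) = 13 − 1 = 12.
φ(31) = 31 − 1 = 30.
Since φ is multiplicative, φ(403) = 12 · 30 = 360.

360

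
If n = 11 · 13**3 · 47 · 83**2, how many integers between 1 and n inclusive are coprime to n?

φ(11) = 11 − 1 = 10.
φ(13^3) = 13^3 − 13^2 = 2197 − 169 = 2028.
φ(47) = 47 − 1 = 46.
φ(83^2) = 83^2 − 83^1 = 6889 − 83 = 6806.
Multiply: 10 · 2028 · 46 · 6806 = 6349181280.

6349181280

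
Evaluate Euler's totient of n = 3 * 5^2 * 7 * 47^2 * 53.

26981760

φ(3) = 3 − 1 = 2.
φ(5^2) = 5^2 − 5^1 = 25 − 5 = 20.
φ(7) = 7 − 1 = 6.
φ(47^2) = 47^2 − 47^1 = 2209 − 47 = 2162.
φ(53) = 53 − 1 = 52.
Since φ is multiplicative, φ(61465425) = 2 · 20 · 6 · 2162 · 52 = 26981760.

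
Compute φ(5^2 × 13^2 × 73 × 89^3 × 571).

89253371750400

φ(5^2) = 5^1·(5−1) = 5·4 = 20.
φ(13^2) = 13^2 − 13^1 = 169 − 13 = 156.
φ(73) = 73 − 1 = 72.
φ(89^3) = 89^2·(89−1) = 7921·88 = 697048.
φ(571) = 571 − 1 = 570.
Since φ is multiplicative, φ(124152566444075) = 20 · 156 · 72 · 697048 · 570 = 89253371750400.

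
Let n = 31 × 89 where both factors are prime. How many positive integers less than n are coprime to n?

2640

φ(n) = (p − 1)(q − 1) = (31−1)(89−1) = 30·88 = 2640.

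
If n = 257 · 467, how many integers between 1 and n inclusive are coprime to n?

119296

φ(120019) = 120019 · (1 − 1/257) · (1 − 1/467)
       = 120019 · 119296/120019 = 119296.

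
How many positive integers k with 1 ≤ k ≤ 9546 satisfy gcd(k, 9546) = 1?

3024

First factor: 9546 = 2 · 3 · 37 · 43.
φ(2) = 2 − 1 = 1.
φ(3) = 3 − 1 = 2.
φ(37) = 37 − 1 = 36.
φ(43) = 43 − 1 = 42.
Multiply: 1 · 2 · 36 · 42 = 3024.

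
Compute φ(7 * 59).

φ(413) = 413 · (1 − 1/7) · (1 − 1/59)
       = 413 · 348/413 = 348.

348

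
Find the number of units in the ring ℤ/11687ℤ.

10080

First factor: 11687 = 13 × 29 × 31.
φ(13) = 13 − 1 = 12.
φ(29) = 29 − 1 = 28.
φ(31) = 31 − 1 = 30.
Since φ is multiplicative, φ(11687) = 12 · 28 · 30 = 10080.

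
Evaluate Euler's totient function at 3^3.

φ(27) = 27 · (1 − 1/3)
       = 27 · 2/3 = 18.

18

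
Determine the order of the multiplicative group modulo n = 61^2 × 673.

φ(2504233) = 2504233 · (1 − 1/61) · (1 − 1/673)
       = 2504233 · 40320/41053 = 2459520.

2459520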